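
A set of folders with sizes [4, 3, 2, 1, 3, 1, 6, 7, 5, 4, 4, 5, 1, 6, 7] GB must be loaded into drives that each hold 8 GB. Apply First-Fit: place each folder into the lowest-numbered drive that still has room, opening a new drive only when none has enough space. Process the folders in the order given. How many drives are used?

drive 1: place 4 GB, 4 GB left
drive 1: place 3 GB, 1 GB left
drive 2: place 2 GB, 6 GB left
drive 1: place 1 GB, 0 GB left
drive 2: place 3 GB, 3 GB left
drive 2: place 1 GB, 2 GB left
drive 3: place 6 GB, 2 GB left
drive 4: place 7 GB, 1 GB left
drive 5: place 5 GB, 3 GB left
drive 6: place 4 GB, 4 GB left
drive 6: place 4 GB, 0 GB left
drive 7: place 5 GB, 3 GB left
drive 2: place 1 GB, 1 GB left
drive 8: place 6 GB, 2 GB left
drive 9: place 7 GB, 1 GB left

9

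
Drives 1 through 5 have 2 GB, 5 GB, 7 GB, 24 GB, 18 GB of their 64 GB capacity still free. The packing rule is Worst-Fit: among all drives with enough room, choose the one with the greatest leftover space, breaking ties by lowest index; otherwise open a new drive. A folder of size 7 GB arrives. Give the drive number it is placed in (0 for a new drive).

Drives with room: drive 3 (7 GB), drive 4 (24 GB), drive 5 (18 GB).
Most room is drive 4 with 24 GB free.

4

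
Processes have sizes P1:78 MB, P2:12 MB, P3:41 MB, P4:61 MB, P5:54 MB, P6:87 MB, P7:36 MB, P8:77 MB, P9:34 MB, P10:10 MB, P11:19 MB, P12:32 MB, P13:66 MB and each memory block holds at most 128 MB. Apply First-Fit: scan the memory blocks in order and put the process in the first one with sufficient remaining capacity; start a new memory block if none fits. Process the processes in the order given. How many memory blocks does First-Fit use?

6

Put P1 (78 MB) in memory block 1; 50 MB remain.
Put P2 (12 MB) in memory block 1; 38 MB remain.
Put P3 (41 MB) in memory block 2; 87 MB remain.
Put P4 (61 MB) in memory block 2; 26 MB remain.
Put P5 (54 MB) in memory block 3; 74 MB remain.
Put P6 (87 MB) in memory block 4; 41 MB remain.
Put P7 (36 MB) in memory block 1; 2 MB remain.
Put P8 (77 MB) in memory block 5; 51 MB remain.
Put P9 (34 MB) in memory block 3; 40 MB remain.
Put P10 (10 MB) in memory block 2; 16 MB remain.
Put P11 (19 MB) in memory block 3; 21 MB remain.
Put P12 (32 MB) in memory block 4; 9 MB remain.
Put P13 (66 MB) in memory block 6; 62 MB remain.
Final memory blocks: [78,12,36] [41,61,10] [54,34,19] [87,32] [77] [66].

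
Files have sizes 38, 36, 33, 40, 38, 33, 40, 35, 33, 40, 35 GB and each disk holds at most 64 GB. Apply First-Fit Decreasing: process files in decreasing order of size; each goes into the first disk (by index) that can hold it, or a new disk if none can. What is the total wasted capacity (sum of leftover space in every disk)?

303

Sorted descending: 40, 40, 40, 38, 38, 36, 35, 35, 33, 33, 33.
Put 40 GB in disk 1; 24 GB remain.
Put 40 GB in disk 2; 24 GB remain.
Put 40 GB in disk 3; 24 GB remain.
Put 38 GB in disk 4; 26 GB remain.
Put 38 GB in disk 5; 26 GB remain.
Put 36 GB in disk 6; 28 GB remain.
Put 35 GB in disk 7; 29 GB remain.
Put 35 GB in disk 8; 29 GB remain.
Put 33 GB in disk 9; 31 GB remain.
Put 33 GB in disk 10; 31 GB remain.
Put 33 GB in disk 11; 31 GB remain.
11 disks × 64 GB = 704 GB; used 401 GB; unused 303 GB.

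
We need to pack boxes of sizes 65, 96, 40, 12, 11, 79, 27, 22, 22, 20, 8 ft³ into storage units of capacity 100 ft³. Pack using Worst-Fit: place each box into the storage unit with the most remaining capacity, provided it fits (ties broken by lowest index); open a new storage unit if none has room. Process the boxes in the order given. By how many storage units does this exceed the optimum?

Worst-Fit: [65,22] [96] [40,12,11,27] [79] [22,20,8] → 5 storage units.
Total size 402 ft³; any packing needs at least ⌈402/100⌉ = 5 storage units.
So 5 is already optimal.

0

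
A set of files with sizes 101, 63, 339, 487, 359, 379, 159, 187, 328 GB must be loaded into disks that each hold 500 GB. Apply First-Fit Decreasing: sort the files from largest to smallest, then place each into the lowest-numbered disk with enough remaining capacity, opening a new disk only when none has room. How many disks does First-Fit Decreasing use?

Sorted descending: 487, 379, 359, 339, 328, 187, 159, 101, 63.
Put 487 GB in disk 1; 13 GB remain.
Put 379 GB in disk 2; 121 GB remain.
Put 359 GB in disk 3; 141 GB remain.
Put 339 GB in disk 4; 161 GB remain.
Put 328 GB in disk 5; 172 GB remain.
Put 187 GB in disk 6; 313 GB remain.
Put 159 GB in disk 4; 2 GB remain.
Put 101 GB in disk 2; 20 GB remain.
Put 63 GB in disk 3; 78 GB remain.

6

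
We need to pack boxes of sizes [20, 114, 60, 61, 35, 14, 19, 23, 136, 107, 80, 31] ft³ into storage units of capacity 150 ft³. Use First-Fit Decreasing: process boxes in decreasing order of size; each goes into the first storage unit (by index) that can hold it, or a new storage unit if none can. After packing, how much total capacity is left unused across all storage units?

50

Sorted descending: 136, 114, 107, 80, 61, 60, 35, 31, 23, 20, 19, 14.
storage unit 1: place 136 ft³, 14 ft³ left
storage unit 2: place 114 ft³, 36 ft³ left
storage unit 3: place 107 ft³, 43 ft³ left
storage unit 4: place 80 ft³, 70 ft³ left
storage unit 4: place 61 ft³, 9 ft³ left
storage unit 5: place 60 ft³, 90 ft³ left
storage unit 2: place 35 ft³, 1 ft³ left
storage unit 3: place 31 ft³, 12 ft³ left
storage unit 5: place 23 ft³, 67 ft³ left
storage unit 5: place 20 ft³, 47 ft³ left
storage unit 5: place 19 ft³, 28 ft³ left
storage unit 1: place 14 ft³, 0 ft³ left
5 storage units × 150 ft³ = 750 ft³; used 700 ft³; unused 50 ft³.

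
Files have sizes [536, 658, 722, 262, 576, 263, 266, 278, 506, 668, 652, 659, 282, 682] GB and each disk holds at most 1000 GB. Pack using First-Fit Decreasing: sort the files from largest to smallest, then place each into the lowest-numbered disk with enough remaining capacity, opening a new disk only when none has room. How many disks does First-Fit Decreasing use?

9

Sorted descending: 722, 682, 668, 659, 658, 652, 576, 536, 506, 282, 278, 266, 263, 262.
disk 1: place 722 GB, 278 GB left
disk 2: place 682 GB, 318 GB left
disk 3: place 668 GB, 332 GB left
disk 4: place 659 GB, 341 GB left
disk 5: place 658 GB, 342 GB left
disk 6: place 652 GB, 348 GB left
disk 7: place 576 GB, 424 GB left
disk 8: place 536 GB, 464 GB left
disk 9: place 506 GB, 494 GB left
disk 2: place 282 GB, 36 GB left
disk 1: place 278 GB, 0 GB left
disk 3: place 266 GB, 66 GB left
disk 4: place 263 GB, 78 GB left
disk 5: place 262 GB, 80 GB left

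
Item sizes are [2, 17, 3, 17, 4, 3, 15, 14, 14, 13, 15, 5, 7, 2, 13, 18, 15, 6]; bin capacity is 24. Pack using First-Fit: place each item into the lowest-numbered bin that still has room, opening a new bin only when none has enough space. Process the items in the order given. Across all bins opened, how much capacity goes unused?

57

bin 1: place 2, 22 left
bin 1: place 17, 5 left
bin 1: place 3, 2 left
bin 2: place 17, 7 left
bin 2: place 4, 3 left
bin 2: place 3, 0 left
bin 3: place 15, 9 left
bin 4: place 14, 10 left
bin 5: place 14, 10 left
bin 6: place 13, 11 left
bin 7: place 15, 9 left
bin 3: place 5, 4 left
bin 4: place 7, 3 left
bin 1: place 2, 0 left
bin 8: place 13, 11 left
bin 9: place 18, 6 left
bin 10: place 15, 9 left
bin 5: place 6, 4 left
10 bins × 24 = 240; used 183; unused 57.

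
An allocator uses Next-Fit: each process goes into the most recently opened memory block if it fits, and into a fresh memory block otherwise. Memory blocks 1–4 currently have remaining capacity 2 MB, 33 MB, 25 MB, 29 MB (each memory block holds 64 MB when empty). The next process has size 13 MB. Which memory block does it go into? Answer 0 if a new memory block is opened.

Next-Fit only looks at memory block 4, which has 29 MB free.
13 MB fits there.

4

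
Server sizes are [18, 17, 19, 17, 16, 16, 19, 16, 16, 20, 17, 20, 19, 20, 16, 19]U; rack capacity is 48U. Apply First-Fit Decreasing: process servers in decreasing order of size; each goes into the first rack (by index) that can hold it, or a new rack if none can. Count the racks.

Sorted descending: 20, 20, 20, 19, 19, 19, 19, 18, 17, 17, 17, 16, 16, 16, 16, 16.
20U → rack 1 (remaining 28U)
20U → rack 1 (remaining 8U)
20U → rack 2 (remaining 28U)
19U → rack 2 (remaining 9U)
19U → rack 3 (remaining 29U)
19U → rack 3 (remaining 10U)
19U → rack 4 (remaining 29U)
18U → rack 4 (remaining 11U)
17U → rack 5 (remaining 31U)
17U → rack 5 (remaining 14U)
17U → rack 6 (remaining 31U)
16U → rack 6 (remaining 15U)
16U → rack 7 (remaining 32U)
16U → rack 7 (remaining 16U)
16U → rack 7 (remaining 0U)
16U → rack 8 (remaining 32U)
Final racks: [20,20] [20,19] [19,19] [19,18] [17,17] [17,16] [16,16,16] [16].

8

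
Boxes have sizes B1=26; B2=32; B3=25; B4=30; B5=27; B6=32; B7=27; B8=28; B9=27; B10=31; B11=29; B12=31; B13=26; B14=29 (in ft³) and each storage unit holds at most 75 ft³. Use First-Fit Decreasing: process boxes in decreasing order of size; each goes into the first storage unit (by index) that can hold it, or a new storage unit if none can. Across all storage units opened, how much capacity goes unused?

Sorted descending: 32, 32, 31, 31, 30, 29, 29, 28, 27, 27, 27, 26, 26, 25.
storage unit 1: place 32 ft³, 43 ft³ left
storage unit 1: place 32 ft³, 11 ft³ left
storage unit 2: place 31 ft³, 44 ft³ left
storage unit 2: place 31 ft³, 13 ft³ left
storage unit 3: place 30 ft³, 45 ft³ left
storage unit 3: place 29 ft³, 16 ft³ left
storage unit 4: place 29 ft³, 46 ft³ left
storage unit 4: place 28 ft³, 18 ft³ left
storage unit 5: place 27 ft³, 48 ft³ left
storage unit 5: place 27 ft³, 21 ft³ left
storage unit 6: place 27 ft³, 48 ft³ left
storage unit 6: place 26 ft³, 22 ft³ left
storage unit 7: place 26 ft³, 49 ft³ left
storage unit 7: place 25 ft³, 24 ft³ left
7 storage units × 75 ft³ = 525 ft³; used 400 ft³; unused 125 ft³.

125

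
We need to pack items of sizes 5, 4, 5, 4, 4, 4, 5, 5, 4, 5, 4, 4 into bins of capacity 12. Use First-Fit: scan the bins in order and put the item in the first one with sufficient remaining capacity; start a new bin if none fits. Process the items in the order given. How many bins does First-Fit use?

5 → bin 1 (remaining 7)
4 → bin 1 (remaining 3)
5 → bin 2 (remaining 7)
4 → bin 2 (remaining 3)
4 → bin 3 (remaining 8)
4 → bin 3 (remaining 4)
5 → bin 4 (remaining 7)
5 → bin 4 (remaining 2)
4 → bin 3 (remaining 0)
5 → bin 5 (remaining 7)
4 → bin 5 (remaining 3)
4 → bin 6 (remaining 8)
Final bins: [5,4] [5,4] [4,4,4] [5,5] [5,4] [4].

6 bins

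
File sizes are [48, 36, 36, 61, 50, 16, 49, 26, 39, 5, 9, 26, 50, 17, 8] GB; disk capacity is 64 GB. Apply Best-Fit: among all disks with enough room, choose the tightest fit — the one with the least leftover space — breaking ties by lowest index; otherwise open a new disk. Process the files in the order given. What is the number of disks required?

48 GB → disk 1 (remaining 16 GB)
36 GB → disk 2 (remaining 28 GB)
36 GB → disk 3 (remaining 28 GB)
61 GB → disk 4 (remaining 3 GB)
50 GB → disk 5 (remaining 14 GB)
16 GB → disk 1 (remaining 0 GB)
49 GB → disk 6 (remaining 15 GB)
26 GB → disk 2 (remaining 2 GB)
39 GB → disk 7 (remaining 25 GB)
5 GB → disk 5 (remaining 9 GB)
9 GB → disk 5 (remaining 0 GB)
26 GB → disk 3 (remaining 2 GB)
50 GB → disk 8 (remaining 14 GB)
17 GB → disk 7 (remaining 8 GB)
8 GB → disk 7 (remaining 0 GB)
Final disks: [48,16] [36,26] [36,26] [61] [50,5,9] [49] [39,17,8] [50].

8 disks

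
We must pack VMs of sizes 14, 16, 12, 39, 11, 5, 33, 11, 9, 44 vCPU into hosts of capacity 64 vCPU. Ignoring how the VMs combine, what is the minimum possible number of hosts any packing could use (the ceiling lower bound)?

4

Total size = 14 + 16 + 12 + 39 + 11 + 5 + 33 + 11 + 9 + 44 = 194 vCPU.
⌈194 / 64⌉ = 4.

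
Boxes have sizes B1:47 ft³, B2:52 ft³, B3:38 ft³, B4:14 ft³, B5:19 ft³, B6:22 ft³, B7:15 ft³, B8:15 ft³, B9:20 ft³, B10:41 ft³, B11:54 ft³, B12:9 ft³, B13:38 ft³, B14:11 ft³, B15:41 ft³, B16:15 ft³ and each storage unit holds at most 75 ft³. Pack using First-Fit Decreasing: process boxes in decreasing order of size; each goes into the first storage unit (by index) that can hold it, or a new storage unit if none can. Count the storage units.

7 storage units

Sorted descending: 54, 52, 47, 41, 41, 38, 38, 22, 20, 19, 15, 15, 15, 14, 11, 9.
Put 54 ft³ in storage unit 1; 21 ft³ remain.
Put 52 ft³ in storage unit 2; 23 ft³ remain.
Put 47 ft³ in storage unit 3; 28 ft³ remain.
Put 41 ft³ in storage unit 4; 34 ft³ remain.
Put 41 ft³ in storage unit 5; 34 ft³ remain.
Put 38 ft³ in storage unit 6; 37 ft³ remain.
Put 38 ft³ in storage unit 7; 37 ft³ remain.
Put 22 ft³ in storage unit 2; 1 ft³ remain.
Put 20 ft³ in storage unit 1; 1 ft³ remain.
Put 19 ft³ in storage unit 3; 9 ft³ remain.
Put 15 ft³ in storage unit 4; 19 ft³ remain.
Put 15 ft³ in storage unit 4; 4 ft³ remain.
Put 15 ft³ in storage unit 5; 19 ft³ remain.
Put 14 ft³ in storage unit 5; 5 ft³ remain.
Put 11 ft³ in storage unit 6; 26 ft³ remain.
Put 9 ft³ in storage unit 3; 0 ft³ remain.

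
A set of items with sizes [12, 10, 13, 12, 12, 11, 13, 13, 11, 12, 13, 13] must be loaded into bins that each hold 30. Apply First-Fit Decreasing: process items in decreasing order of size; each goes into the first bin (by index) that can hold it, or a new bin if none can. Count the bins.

Sorted descending: 13, 13, 13, 13, 13, 12, 12, 12, 12, 11, 11, 10.
13 → bin 1 (remaining 17)
13 → bin 1 (remaining 4)
13 → bin 2 (remaining 17)
13 → bin 2 (remaining 4)
13 → bin 3 (remaining 17)
12 → bin 3 (remaining 5)
12 → bin 4 (remaining 18)
12 → bin 4 (remaining 6)
12 → bin 5 (remaining 18)
11 → bin 5 (remaining 7)
11 → bin 6 (remaining 19)
10 → bin 6 (remaining 9)
Final bins: [13,13] [13,13] [13,12] [12,12] [12,11] [11,10].

6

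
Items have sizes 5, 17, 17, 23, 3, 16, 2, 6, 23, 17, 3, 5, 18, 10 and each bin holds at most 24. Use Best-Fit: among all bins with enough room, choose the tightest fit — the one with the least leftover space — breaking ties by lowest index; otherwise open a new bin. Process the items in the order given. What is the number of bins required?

8 bins

5 → bin 1 (remaining 19)
17 → bin 1 (remaining 2)
17 → bin 2 (remaining 7)
23 → bin 3 (remaining 1)
3 → bin 2 (remaining 4)
16 → bin 4 (remaining 8)
2 → bin 1 (remaining 0)
6 → bin 4 (remaining 2)
23 → bin 5 (remaining 1)
17 → bin 6 (remaining 7)
3 → bin 2 (remaining 1)
5 → bin 6 (remaining 2)
18 → bin 7 (remaining 6)
10 → bin 8 (remaining 14)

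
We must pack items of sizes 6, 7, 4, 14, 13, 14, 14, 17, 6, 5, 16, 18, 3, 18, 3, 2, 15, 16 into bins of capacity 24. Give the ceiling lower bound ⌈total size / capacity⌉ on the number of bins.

Total size = 6 + 7 + 4 + 14 + 13 + 14 + 14 + 17 + 6 + 5 + 16 + 18 + 3 + 18 + 3 + 2 + 15 + 16 = 191.
⌈191 / 24⌉ = 8.

8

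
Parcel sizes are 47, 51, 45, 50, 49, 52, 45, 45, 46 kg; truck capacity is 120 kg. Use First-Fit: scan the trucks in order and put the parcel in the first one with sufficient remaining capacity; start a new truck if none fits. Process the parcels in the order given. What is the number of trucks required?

truck 1: place 47 kg, 73 kg left
truck 1: place 51 kg, 22 kg left
truck 2: place 45 kg, 75 kg left
truck 2: place 50 kg, 25 kg left
truck 3: place 49 kg, 71 kg left
truck 3: place 52 kg, 19 kg left
truck 4: place 45 kg, 75 kg left
truck 4: place 45 kg, 30 kg left
truck 5: place 46 kg, 74 kg left

5 trucks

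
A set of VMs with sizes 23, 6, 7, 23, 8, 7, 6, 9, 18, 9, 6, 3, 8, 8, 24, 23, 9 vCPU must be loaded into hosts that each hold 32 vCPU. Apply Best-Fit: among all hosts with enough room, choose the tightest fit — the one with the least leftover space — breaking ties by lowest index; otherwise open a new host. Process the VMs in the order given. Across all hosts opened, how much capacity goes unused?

27

23 vCPU → host 1 (remaining 9 vCPU)
6 vCPU → host 1 (remaining 3 vCPU)
7 vCPU → host 2 (remaining 25 vCPU)
23 vCPU → host 2 (remaining 2 vCPU)
8 vCPU → host 3 (remaining 24 vCPU)
7 vCPU → host 3 (remaining 17 vCPU)
6 vCPU → host 3 (remaining 11 vCPU)
9 vCPU → host 3 (remaining 2 vCPU)
18 vCPU → host 4 (remaining 14 vCPU)
9 vCPU → host 4 (remaining 5 vCPU)
6 vCPU → host 5 (remaining 26 vCPU)
3 vCPU → host 1 (remaining 0 vCPU)
8 vCPU → host 5 (remaining 18 vCPU)
8 vCPU → host 5 (remaining 10 vCPU)
24 vCPU → host 6 (remaining 8 vCPU)
23 vCPU → host 7 (remaining 9 vCPU)
9 vCPU → host 7 (remaining 0 vCPU)
7 hosts × 32 vCPU = 224 vCPU; used 197 vCPU; unused 27 vCPU.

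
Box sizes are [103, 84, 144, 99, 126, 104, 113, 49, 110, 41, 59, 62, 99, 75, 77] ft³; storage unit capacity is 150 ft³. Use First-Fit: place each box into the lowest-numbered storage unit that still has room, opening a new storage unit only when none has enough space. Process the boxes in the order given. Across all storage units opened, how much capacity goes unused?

455

Put 103 ft³ in storage unit 1; 47 ft³ remain.
Put 84 ft³ in storage unit 2; 66 ft³ remain.
Put 144 ft³ in storage unit 3; 6 ft³ remain.
Put 99 ft³ in storage unit 4; 51 ft³ remain.
Put 126 ft³ in storage unit 5; 24 ft³ remain.
Put 104 ft³ in storage unit 6; 46 ft³ remain.
Put 113 ft³ in storage unit 7; 37 ft³ remain.
Put 49 ft³ in storage unit 2; 17 ft³ remain.
Put 110 ft³ in storage unit 8; 40 ft³ remain.
Put 41 ft³ in storage unit 1; 6 ft³ remain.
Put 59 ft³ in storage unit 9; 91 ft³ remain.
Put 62 ft³ in storage unit 9; 29 ft³ remain.
Put 99 ft³ in storage unit 10; 51 ft³ remain.
Put 75 ft³ in storage unit 11; 75 ft³ remain.
Put 77 ft³ in storage unit 12; 73 ft³ remain.
12 storage units × 150 ft³ = 1800 ft³; used 1345 ft³; unused 455 ft³.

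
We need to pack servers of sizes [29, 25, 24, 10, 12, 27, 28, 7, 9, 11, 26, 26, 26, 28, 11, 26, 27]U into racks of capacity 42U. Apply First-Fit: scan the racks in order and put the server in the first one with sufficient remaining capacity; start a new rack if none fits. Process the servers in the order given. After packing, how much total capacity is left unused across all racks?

29U → rack 1 (remaining 13U)
25U → rack 2 (remaining 17U)
24U → rack 3 (remaining 18U)
10U → rack 1 (remaining 3U)
12U → rack 2 (remaining 5U)
27U → rack 4 (remaining 15U)
28U → rack 5 (remaining 14U)
7U → rack 3 (remaining 11U)
9U → rack 3 (remaining 2U)
11U → rack 4 (remaining 4U)
26U → rack 6 (remaining 16U)
26U → rack 7 (remaining 16U)
26U → rack 8 (remaining 16U)
28U → rack 9 (remaining 14U)
11U → rack 5 (remaining 3U)
26U → rack 10 (remaining 16U)
27U → rack 11 (remaining 15U)
11 racks × 42U = 462U; used 352U; unused 110U.

110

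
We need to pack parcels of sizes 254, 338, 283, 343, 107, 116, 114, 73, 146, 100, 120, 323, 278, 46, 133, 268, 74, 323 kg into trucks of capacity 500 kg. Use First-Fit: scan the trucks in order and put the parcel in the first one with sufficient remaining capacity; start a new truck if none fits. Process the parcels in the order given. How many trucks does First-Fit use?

Put 254 kg in truck 1; 246 kg remain.
Put 338 kg in truck 2; 162 kg remain.
Put 283 kg in truck 3; 217 kg remain.
Put 343 kg in truck 4; 157 kg remain.
Put 107 kg in truck 1; 139 kg remain.
Put 116 kg in truck 1; 23 kg remain.
Put 114 kg in truck 2; 48 kg remain.
Put 73 kg in truck 3; 144 kg remain.
Put 146 kg in truck 4; 11 kg remain.
Put 100 kg in truck 3; 44 kg remain.
Put 120 kg in truck 5; 380 kg remain.
Put 323 kg in truck 5; 57 kg remain.
Put 278 kg in truck 6; 222 kg remain.
Put 46 kg in truck 2; 2 kg remain.
Put 133 kg in truck 6; 89 kg remain.
Put 268 kg in truck 7; 232 kg remain.
Put 74 kg in truck 6; 15 kg remain.
Put 323 kg in truck 8; 177 kg remain.
Final trucks: [254,107,116] [338,114,46] [283,73,100] [343,146] [120,323] [278,133,74] [268] [323].

8 trucks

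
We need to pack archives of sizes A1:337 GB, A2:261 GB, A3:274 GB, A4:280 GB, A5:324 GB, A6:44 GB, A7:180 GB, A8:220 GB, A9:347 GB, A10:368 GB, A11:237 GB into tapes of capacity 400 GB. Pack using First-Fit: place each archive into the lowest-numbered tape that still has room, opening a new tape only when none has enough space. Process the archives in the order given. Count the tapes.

tape 1: place A1 (337 GB), 63 GB left
tape 2: place A2 (261 GB), 139 GB left
tape 3: place A3 (274 GB), 126 GB left
tape 4: place A4 (280 GB), 120 GB left
tape 5: place A5 (324 GB), 76 GB left
tape 1: place A6 (44 GB), 19 GB left
tape 6: place A7 (180 GB), 220 GB left
tape 6: place A8 (220 GB), 0 GB left
tape 7: place A9 (347 GB), 53 GB left
tape 8: place A10 (368 GB), 32 GB left
tape 9: place A11 (237 GB), 163 GB left
Final tapes: [337,44] [261] [274] [280] [324] [180,220] [347] [368] [237].

9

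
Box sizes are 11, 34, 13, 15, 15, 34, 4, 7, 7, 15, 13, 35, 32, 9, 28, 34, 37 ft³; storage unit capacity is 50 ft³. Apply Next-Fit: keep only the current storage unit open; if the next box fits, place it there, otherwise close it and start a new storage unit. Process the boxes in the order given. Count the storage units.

storage unit 1: place 11 ft³, 39 ft³ left
storage unit 1: place 34 ft³, 5 ft³ left
storage unit 2: place 13 ft³, 37 ft³ left
storage unit 2: place 15 ft³, 22 ft³ left
storage unit 2: place 15 ft³, 7 ft³ left
storage unit 3: place 34 ft³, 16 ft³ left
storage unit 3: place 4 ft³, 12 ft³ left
storage unit 3: place 7 ft³, 5 ft³ left
storage unit 4: place 7 ft³, 43 ft³ left
storage unit 4: place 15 ft³, 28 ft³ left
storage unit 4: place 13 ft³, 15 ft³ left
storage unit 5: place 35 ft³, 15 ft³ left
storage unit 6: place 32 ft³, 18 ft³ left
storage unit 6: place 9 ft³, 9 ft³ left
storage unit 7: place 28 ft³, 22 ft³ left
storage unit 8: place 34 ft³, 16 ft³ left
storage unit 9: place 37 ft³, 13 ft³ left

9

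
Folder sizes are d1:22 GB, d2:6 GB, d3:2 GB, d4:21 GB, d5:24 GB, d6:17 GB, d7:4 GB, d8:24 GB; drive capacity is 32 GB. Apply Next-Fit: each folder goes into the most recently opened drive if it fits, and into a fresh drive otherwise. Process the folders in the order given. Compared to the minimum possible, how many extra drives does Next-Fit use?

0

Next-Fit: [22,6,2] [21] [24] [17,4] [24] → 5 drives.
5 folders exceed 16 GB (half the capacity), and no two of those can share a drive, so at least 5 drives are needed.
So 5 is already optimal.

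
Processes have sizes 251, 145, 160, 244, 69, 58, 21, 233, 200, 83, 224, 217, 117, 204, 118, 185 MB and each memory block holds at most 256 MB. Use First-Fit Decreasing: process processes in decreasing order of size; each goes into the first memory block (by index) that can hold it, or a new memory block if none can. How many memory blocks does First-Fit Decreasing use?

Sorted descending: 251, 244, 233, 224, 217, 204, 200, 185, 160, 145, 118, 117, 83, 69, 58, 21.
Put 251 MB in memory block 1; 5 MB remain.
Put 244 MB in memory block 2; 12 MB remain.
Put 233 MB in memory block 3; 23 MB remain.
Put 224 MB in memory block 4; 32 MB remain.
Put 217 MB in memory block 5; 39 MB remain.
Put 204 MB in memory block 6; 52 MB remain.
Put 200 MB in memory block 7; 56 MB remain.
Put 185 MB in memory block 8; 71 MB remain.
Put 160 MB in memory block 9; 96 MB remain.
Put 145 MB in memory block 10; 111 MB remain.
Put 118 MB in memory block 11; 138 MB remain.
Put 117 MB in memory block 11; 21 MB remain.
Put 83 MB in memory block 9; 13 MB remain.
Put 69 MB in memory block 8; 2 MB remain.
Put 58 MB in memory block 10; 53 MB remain.
Put 21 MB in memory block 3; 2 MB remain.
Final memory blocks: [251] [244] [233,21] [224] [217] [204] [200] [185,69] [160,83] [145,58] [118,117].

11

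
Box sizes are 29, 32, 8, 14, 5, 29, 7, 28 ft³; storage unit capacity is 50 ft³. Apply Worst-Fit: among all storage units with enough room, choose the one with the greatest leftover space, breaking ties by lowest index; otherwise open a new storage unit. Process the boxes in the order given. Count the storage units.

29 ft³ → storage unit 1 (remaining 21 ft³)
32 ft³ → storage unit 2 (remaining 18 ft³)
8 ft³ → storage unit 1 (remaining 13 ft³)
14 ft³ → storage unit 2 (remaining 4 ft³)
5 ft³ → storage unit 1 (remaining 8 ft³)
29 ft³ → storage unit 3 (remaining 21 ft³)
7 ft³ → storage unit 3 (remaining 14 ft³)
28 ft³ → storage unit 4 (remaining 22 ft³)
Final storage units: [29,8,5] [32,14] [29,7] [28].

4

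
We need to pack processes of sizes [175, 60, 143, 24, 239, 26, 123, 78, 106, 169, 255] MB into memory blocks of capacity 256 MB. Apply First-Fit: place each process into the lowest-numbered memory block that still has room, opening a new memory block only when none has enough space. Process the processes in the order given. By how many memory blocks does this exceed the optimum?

1

First-Fit: [175,60] [143,24,26] [239] [123,78] [106] [169] [255] → 7 memory blocks.
Total size 1398 MB; any packing needs at least ⌈1398/256⌉ = 6 memory blocks.
An optimal packing achieves that bound: [255] [239] [175,78] [169,60,26] [143,106] [123,24] → 6 memory blocks.
Excess: 7 − 6 = 1.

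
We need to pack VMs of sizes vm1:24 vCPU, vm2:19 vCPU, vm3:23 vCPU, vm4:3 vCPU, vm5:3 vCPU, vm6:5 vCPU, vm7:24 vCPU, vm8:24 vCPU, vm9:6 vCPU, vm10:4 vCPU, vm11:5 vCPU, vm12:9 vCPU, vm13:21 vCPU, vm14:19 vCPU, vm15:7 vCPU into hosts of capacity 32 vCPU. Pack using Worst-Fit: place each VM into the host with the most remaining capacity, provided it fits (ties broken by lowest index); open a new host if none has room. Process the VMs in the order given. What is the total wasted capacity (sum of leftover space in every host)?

28

host 1: place vm1 (24 vCPU), 8 vCPU left
host 2: place vm2 (19 vCPU), 13 vCPU left
host 3: place vm3 (23 vCPU), 9 vCPU left
host 2: place vm4 (3 vCPU), 10 vCPU left
host 2: place vm5 (3 vCPU), 7 vCPU left
host 3: place vm6 (5 vCPU), 4 vCPU left
host 4: place vm7 (24 vCPU), 8 vCPU left
host 5: place vm8 (24 vCPU), 8 vCPU left
host 1: place vm9 (6 vCPU), 2 vCPU left
host 4: place vm10 (4 vCPU), 4 vCPU left
host 5: place vm11 (5 vCPU), 3 vCPU left
host 6: place vm12 (9 vCPU), 23 vCPU left
host 6: place vm13 (21 vCPU), 2 vCPU left
host 7: place vm14 (19 vCPU), 13 vCPU left
host 7: place vm15 (7 vCPU), 6 vCPU left
7 hosts × 32 vCPU = 224 vCPU; used 196 vCPU; unused 28 vCPU.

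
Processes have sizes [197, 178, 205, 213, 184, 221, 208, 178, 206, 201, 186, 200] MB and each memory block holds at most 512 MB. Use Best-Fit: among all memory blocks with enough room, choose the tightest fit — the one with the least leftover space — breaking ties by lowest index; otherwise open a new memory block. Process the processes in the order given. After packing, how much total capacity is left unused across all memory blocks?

695

197 MB → memory block 1 (remaining 315 MB)
178 MB → memory block 1 (remaining 137 MB)
205 MB → memory block 2 (remaining 307 MB)
213 MB → memory block 2 (remaining 94 MB)
184 MB → memory block 3 (remaining 328 MB)
221 MB → memory block 3 (remaining 107 MB)
208 MB → memory block 4 (remaining 304 MB)
178 MB → memory block 4 (remaining 126 MB)
206 MB → memory block 5 (remaining 306 MB)
201 MB → memory block 5 (remaining 105 MB)
186 MB → memory block 6 (remaining 326 MB)
200 MB → memory block 6 (remaining 126 MB)
6 memory blocks × 512 MB = 3072 MB; used 2377 MB; unused 695 MB.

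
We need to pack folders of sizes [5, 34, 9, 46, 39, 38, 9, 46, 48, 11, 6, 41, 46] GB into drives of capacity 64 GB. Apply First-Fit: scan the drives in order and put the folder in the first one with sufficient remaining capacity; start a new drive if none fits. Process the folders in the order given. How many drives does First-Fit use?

drive 1: place 5 GB, 59 GB left
drive 1: place 34 GB, 25 GB left
drive 1: place 9 GB, 16 GB left
drive 2: place 46 GB, 18 GB left
drive 3: place 39 GB, 25 GB left
drive 4: place 38 GB, 26 GB left
drive 1: place 9 GB, 7 GB left
drive 5: place 46 GB, 18 GB left
drive 6: place 48 GB, 16 GB left
drive 2: place 11 GB, 7 GB left
drive 1: place 6 GB, 1 GB left
drive 7: place 41 GB, 23 GB left
drive 8: place 46 GB, 18 GB left
Final drives: [5,34,9,9,6] [46,11] [39] [38] [46] [48] [41] [46].

8 drives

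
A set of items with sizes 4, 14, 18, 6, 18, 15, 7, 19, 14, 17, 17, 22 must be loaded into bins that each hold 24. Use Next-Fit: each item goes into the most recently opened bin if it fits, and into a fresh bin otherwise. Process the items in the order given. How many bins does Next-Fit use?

Put 4 in bin 1; 20 remain.
Put 14 in bin 1; 6 remain.
Put 18 in bin 2; 6 remain.
Put 6 in bin 2; 0 remain.
Put 18 in bin 3; 6 remain.
Put 15 in bin 4; 9 remain.
Put 7 in bin 4; 2 remain.
Put 19 in bin 5; 5 remain.
Put 14 in bin 6; 10 remain.
Put 17 in bin 7; 7 remain.
Put 17 in bin 8; 7 remain.
Put 22 in bin 9; 2 remain.

9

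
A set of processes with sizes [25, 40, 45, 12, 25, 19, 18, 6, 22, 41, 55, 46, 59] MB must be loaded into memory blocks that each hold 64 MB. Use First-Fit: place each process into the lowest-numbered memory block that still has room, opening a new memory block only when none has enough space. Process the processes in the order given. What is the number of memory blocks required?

8 memory blocks

Put 25 MB in memory block 1; 39 MB remain.
Put 40 MB in memory block 2; 24 MB remain.
Put 45 MB in memory block 3; 19 MB remain.
Put 12 MB in memory block 1; 27 MB remain.
Put 25 MB in memory block 1; 2 MB remain.
Put 19 MB in memory block 2; 5 MB remain.
Put 18 MB in memory block 3; 1 MB remain.
Put 6 MB in memory block 4; 58 MB remain.
Put 22 MB in memory block 4; 36 MB remain.
Put 41 MB in memory block 5; 23 MB remain.
Put 55 MB in memory block 6; 9 MB remain.
Put 46 MB in memory block 7; 18 MB remain.
Put 59 MB in memory block 8; 5 MB remain.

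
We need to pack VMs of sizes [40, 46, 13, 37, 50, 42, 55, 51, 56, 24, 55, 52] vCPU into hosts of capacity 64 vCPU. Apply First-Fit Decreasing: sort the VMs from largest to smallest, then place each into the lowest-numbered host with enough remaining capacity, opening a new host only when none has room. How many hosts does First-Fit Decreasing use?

10 hosts

Sorted descending: 56, 55, 55, 52, 51, 50, 46, 42, 40, 37, 24, 13.
host 1: place 56 vCPU, 8 vCPU left
host 2: place 55 vCPU, 9 vCPU left
host 3: place 55 vCPU, 9 vCPU left
host 4: place 52 vCPU, 12 vCPU left
host 5: place 51 vCPU, 13 vCPU left
host 6: place 50 vCPU, 14 vCPU left
host 7: place 46 vCPU, 18 vCPU left
host 8: place 42 vCPU, 22 vCPU left
host 9: place 40 vCPU, 24 vCPU left
host 10: place 37 vCPU, 27 vCPU left
host 9: place 24 vCPU, 0 vCPU left
host 5: place 13 vCPU, 0 vCPU left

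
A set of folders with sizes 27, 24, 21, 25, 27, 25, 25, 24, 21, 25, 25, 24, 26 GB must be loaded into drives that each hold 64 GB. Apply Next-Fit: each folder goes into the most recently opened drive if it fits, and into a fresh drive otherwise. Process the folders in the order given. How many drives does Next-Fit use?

drive 1: place 27 GB, 37 GB left
drive 1: place 24 GB, 13 GB left
drive 2: place 21 GB, 43 GB left
drive 2: place 25 GB, 18 GB left
drive 3: place 27 GB, 37 GB left
drive 3: place 25 GB, 12 GB left
drive 4: place 25 GB, 39 GB left
drive 4: place 24 GB, 15 GB left
drive 5: place 21 GB, 43 GB left
drive 5: place 25 GB, 18 GB left
drive 6: place 25 GB, 39 GB left
drive 6: place 24 GB, 15 GB left
drive 7: place 26 GB, 38 GB left
Final drives: [27,24] [21,25] [27,25] [25,24] [21,25] [25,24] [26].

7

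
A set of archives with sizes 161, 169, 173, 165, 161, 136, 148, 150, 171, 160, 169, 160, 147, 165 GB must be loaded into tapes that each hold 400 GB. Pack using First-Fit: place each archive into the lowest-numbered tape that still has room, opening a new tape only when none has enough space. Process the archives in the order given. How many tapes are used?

161 GB → tape 1 (remaining 239 GB)
169 GB → tape 1 (remaining 70 GB)
173 GB → tape 2 (remaining 227 GB)
165 GB → tape 2 (remaining 62 GB)
161 GB → tape 3 (remaining 239 GB)
136 GB → tape 3 (remaining 103 GB)
148 GB → tape 4 (remaining 252 GB)
150 GB → tape 4 (remaining 102 GB)
171 GB → tape 5 (remaining 229 GB)
160 GB → tape 5 (remaining 69 GB)
169 GB → tape 6 (remaining 231 GB)
160 GB → tape 6 (remaining 71 GB)
147 GB → tape 7 (remaining 253 GB)
165 GB → tape 7 (remaining 88 GB)
Final tapes: [161,169] [173,165] [161,136] [148,150] [171,160] [169,160] [147,165].

7 tapes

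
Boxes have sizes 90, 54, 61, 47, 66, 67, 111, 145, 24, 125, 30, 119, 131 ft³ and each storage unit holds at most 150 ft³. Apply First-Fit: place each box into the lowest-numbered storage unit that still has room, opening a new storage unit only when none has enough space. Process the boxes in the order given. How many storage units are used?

storage unit 1: place 90 ft³, 60 ft³ left
storage unit 1: place 54 ft³, 6 ft³ left
storage unit 2: place 61 ft³, 89 ft³ left
storage unit 2: place 47 ft³, 42 ft³ left
storage unit 3: place 66 ft³, 84 ft³ left
storage unit 3: place 67 ft³, 17 ft³ left
storage unit 4: place 111 ft³, 39 ft³ left
storage unit 5: place 145 ft³, 5 ft³ left
storage unit 2: place 24 ft³, 18 ft³ left
storage unit 6: place 125 ft³, 25 ft³ left
storage unit 4: place 30 ft³, 9 ft³ left
storage unit 7: place 119 ft³, 31 ft³ left
storage unit 8: place 131 ft³, 19 ft³ left
Final storage units: [90,54] [61,47,24] [66,67] [111,30] [145] [125] [119] [131].

8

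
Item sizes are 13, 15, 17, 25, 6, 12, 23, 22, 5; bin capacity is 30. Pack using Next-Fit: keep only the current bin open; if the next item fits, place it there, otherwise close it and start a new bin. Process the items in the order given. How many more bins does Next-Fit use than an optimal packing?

1

Next-Fit: [13,15] [17] [25] [6,12] [23] [22,5] → 6 bins.
Total size 138; any packing needs at least ⌈138/30⌉ = 5 bins.
An optimal packing achieves that bound: [25,5] [23,6] [22] [17,13] [15,12] → 5 bins.
Excess: 6 − 5 = 1.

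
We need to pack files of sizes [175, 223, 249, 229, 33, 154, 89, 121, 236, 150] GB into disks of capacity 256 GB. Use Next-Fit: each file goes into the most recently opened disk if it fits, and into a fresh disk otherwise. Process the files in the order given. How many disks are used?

8

disk 1: place 175 GB, 81 GB left
disk 2: place 223 GB, 33 GB left
disk 3: place 249 GB, 7 GB left
disk 4: place 229 GB, 27 GB left
disk 5: place 33 GB, 223 GB left
disk 5: place 154 GB, 69 GB left
disk 6: place 89 GB, 167 GB left
disk 6: place 121 GB, 46 GB left
disk 7: place 236 GB, 20 GB left
disk 8: place 150 GB, 106 GB left
Final disks: [175] [223] [249] [229] [33,154] [89,121] [236] [150].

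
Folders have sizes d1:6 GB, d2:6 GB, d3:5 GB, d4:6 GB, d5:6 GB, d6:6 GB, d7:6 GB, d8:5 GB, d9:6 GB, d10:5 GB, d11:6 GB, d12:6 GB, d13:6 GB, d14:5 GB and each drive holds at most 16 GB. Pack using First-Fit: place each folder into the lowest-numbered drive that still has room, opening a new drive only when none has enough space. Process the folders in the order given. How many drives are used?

6

drive 1: place d1 (6 GB), 10 GB left
drive 1: place d2 (6 GB), 4 GB left
drive 2: place d3 (5 GB), 11 GB left
drive 2: place d4 (6 GB), 5 GB left
drive 3: place d5 (6 GB), 10 GB left
drive 3: place d6 (6 GB), 4 GB left
drive 4: place d7 (6 GB), 10 GB left
drive 2: place d8 (5 GB), 0 GB left
drive 4: place d9 (6 GB), 4 GB left
drive 5: place d10 (5 GB), 11 GB left
drive 5: place d11 (6 GB), 5 GB left
drive 6: place d12 (6 GB), 10 GB left
drive 6: place d13 (6 GB), 4 GB left
drive 5: place d14 (5 GB), 0 GB left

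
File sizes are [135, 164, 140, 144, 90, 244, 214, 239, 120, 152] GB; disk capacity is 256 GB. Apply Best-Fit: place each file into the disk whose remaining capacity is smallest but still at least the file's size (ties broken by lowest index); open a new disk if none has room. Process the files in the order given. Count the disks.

8

Put 135 GB in disk 1; 121 GB remain.
Put 164 GB in disk 2; 92 GB remain.
Put 140 GB in disk 3; 116 GB remain.
Put 144 GB in disk 4; 112 GB remain.
Put 90 GB in disk 2; 2 GB remain.
Put 244 GB in disk 5; 12 GB remain.
Put 214 GB in disk 6; 42 GB remain.
Put 239 GB in disk 7; 17 GB remain.
Put 120 GB in disk 1; 1 GB remain.
Put 152 GB in disk 8; 104 GB remain.
Final disks: [135,120] [164,90] [140] [144] [244] [214] [239] [152].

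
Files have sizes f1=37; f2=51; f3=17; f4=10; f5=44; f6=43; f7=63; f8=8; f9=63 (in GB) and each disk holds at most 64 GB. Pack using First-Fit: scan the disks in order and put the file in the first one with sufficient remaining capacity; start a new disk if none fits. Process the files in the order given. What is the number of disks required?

6

disk 1: place f1 (37 GB), 27 GB left
disk 2: place f2 (51 GB), 13 GB left
disk 1: place f3 (17 GB), 10 GB left
disk 1: place f4 (10 GB), 0 GB left
disk 3: place f5 (44 GB), 20 GB left
disk 4: place f6 (43 GB), 21 GB left
disk 5: place f7 (63 GB), 1 GB left
disk 2: place f8 (8 GB), 5 GB left
disk 6: place f9 (63 GB), 1 GB left
Final disks: [37,17,10] [51,8] [44] [43] [63] [63].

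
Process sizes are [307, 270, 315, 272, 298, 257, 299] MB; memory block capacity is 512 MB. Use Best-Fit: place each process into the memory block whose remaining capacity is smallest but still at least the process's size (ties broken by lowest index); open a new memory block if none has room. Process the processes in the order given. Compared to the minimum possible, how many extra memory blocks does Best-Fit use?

Best-Fit: [307] [270] [315] [272] [298] [257] [299] → 7 memory blocks.
7 processes exceed 256 MB (half the capacity), and no two of those can share a memory block, so at least 7 memory blocks are needed.
So 7 is already optimal.

0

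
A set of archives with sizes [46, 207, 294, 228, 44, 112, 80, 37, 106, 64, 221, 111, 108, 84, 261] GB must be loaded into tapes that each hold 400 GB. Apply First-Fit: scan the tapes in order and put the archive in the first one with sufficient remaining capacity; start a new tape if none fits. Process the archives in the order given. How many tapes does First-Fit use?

46 GB → tape 1 (remaining 354 GB)
207 GB → tape 1 (remaining 147 GB)
294 GB → tape 2 (remaining 106 GB)
228 GB → tape 3 (remaining 172 GB)
44 GB → tape 1 (remaining 103 GB)
112 GB → tape 3 (remaining 60 GB)
80 GB → tape 1 (remaining 23 GB)
37 GB → tape 2 (remaining 69 GB)
106 GB → tape 4 (remaining 294 GB)
64 GB → tape 2 (remaining 5 GB)
221 GB → tape 4 (remaining 73 GB)
111 GB → tape 5 (remaining 289 GB)
108 GB → tape 5 (remaining 181 GB)
84 GB → tape 5 (remaining 97 GB)
261 GB → tape 6 (remaining 139 GB)
Final tapes: [46,207,44,80] [294,37,64] [228,112] [106,221] [111,108,84] [261].

6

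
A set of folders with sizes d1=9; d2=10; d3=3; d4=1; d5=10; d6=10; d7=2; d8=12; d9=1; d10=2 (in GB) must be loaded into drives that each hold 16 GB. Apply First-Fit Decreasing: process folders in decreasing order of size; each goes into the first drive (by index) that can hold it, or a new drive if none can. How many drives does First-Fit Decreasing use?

Sorted descending: 12, 10, 10, 10, 9, 3, 2, 2, 1, 1.
12 GB → drive 1 (remaining 4 GB)
10 GB → drive 2 (remaining 6 GB)
10 GB → drive 3 (remaining 6 GB)
10 GB → drive 4 (remaining 6 GB)
9 GB → drive 5 (remaining 7 GB)
3 GB → drive 1 (remaining 1 GB)
2 GB → drive 2 (remaining 4 GB)
2 GB → drive 2 (remaining 2 GB)
1 GB → drive 1 (remaining 0 GB)
1 GB → drive 2 (remaining 1 GB)

5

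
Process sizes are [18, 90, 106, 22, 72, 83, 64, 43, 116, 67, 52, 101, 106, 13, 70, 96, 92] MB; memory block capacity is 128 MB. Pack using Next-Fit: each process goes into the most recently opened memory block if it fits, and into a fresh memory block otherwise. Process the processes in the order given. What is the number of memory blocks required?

12

memory block 1: place 18 MB, 110 MB left
memory block 1: place 90 MB, 20 MB left
memory block 2: place 106 MB, 22 MB left
memory block 2: place 22 MB, 0 MB left
memory block 3: place 72 MB, 56 MB left
memory block 4: place 83 MB, 45 MB left
memory block 5: place 64 MB, 64 MB left
memory block 5: place 43 MB, 21 MB left
memory block 6: place 116 MB, 12 MB left
memory block 7: place 67 MB, 61 MB left
memory block 7: place 52 MB, 9 MB left
memory block 8: place 101 MB, 27 MB left
memory block 9: place 106 MB, 22 MB left
memory block 9: place 13 MB, 9 MB left
memory block 10: place 70 MB, 58 MB left
memory block 11: place 96 MB, 32 MB left
memory block 12: place 92 MB, 36 MB left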